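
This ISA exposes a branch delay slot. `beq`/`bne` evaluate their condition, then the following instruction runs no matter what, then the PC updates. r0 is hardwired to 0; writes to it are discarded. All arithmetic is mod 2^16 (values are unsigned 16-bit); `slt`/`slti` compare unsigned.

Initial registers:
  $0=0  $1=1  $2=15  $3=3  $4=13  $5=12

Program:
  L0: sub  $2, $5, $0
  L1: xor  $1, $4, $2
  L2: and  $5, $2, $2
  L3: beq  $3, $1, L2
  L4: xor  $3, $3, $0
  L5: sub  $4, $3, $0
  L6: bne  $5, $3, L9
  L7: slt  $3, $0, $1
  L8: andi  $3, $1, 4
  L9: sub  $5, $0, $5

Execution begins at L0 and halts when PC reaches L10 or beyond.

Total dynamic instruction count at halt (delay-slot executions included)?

#0 sub  $2, $5, $0 ; 0/1/12/3/13/12
#1 xor  $1, $4, $2 ; 0/1/12/3/13/12
#2 and  $5, $2, $2 ; 0/1/12/3/13/12
#3 beq  $3, $1, L2 ; 0/1/12/3/13/12 ; →fallthru
#4 xor  $3, $3, $0 ; 0/1/12/3/13/12
#5 sub  $4, $3, $0 ; 0/1/12/3/3/12
#6 bne  $5, $3, L9 ; 0/1/12/3/3/12 ; →target
#7 slt  $3, $0, $1 ; 0/1/12/1/3/12
#9 sub  $5, $0, $5 ; 0/1/12/1/3/65524

9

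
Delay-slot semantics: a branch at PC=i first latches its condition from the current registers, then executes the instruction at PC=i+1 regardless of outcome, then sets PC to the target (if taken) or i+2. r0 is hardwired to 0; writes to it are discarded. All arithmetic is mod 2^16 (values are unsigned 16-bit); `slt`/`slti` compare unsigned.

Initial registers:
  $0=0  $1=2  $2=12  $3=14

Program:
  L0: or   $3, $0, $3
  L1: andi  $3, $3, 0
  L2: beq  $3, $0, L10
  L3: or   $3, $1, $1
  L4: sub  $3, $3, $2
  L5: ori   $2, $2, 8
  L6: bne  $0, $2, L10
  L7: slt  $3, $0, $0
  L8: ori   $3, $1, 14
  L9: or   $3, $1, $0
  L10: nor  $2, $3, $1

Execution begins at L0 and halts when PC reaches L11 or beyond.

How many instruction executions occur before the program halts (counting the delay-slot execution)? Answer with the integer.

  step pc=0: or   $3, $0, $3  regs=(0,2,12,14)
  step pc=1: andi  $3, $3, 0  regs=(0,2,12,0)
  step pc=2: beq  $3, $0, L10  cond=T  regs=(0,2,12,0)
  step pc=3: or   $3, $1, $1  regs=(0,2,12,2)
  step pc=10: nor  $2, $3, $1  regs=(0,2,65533,2)

5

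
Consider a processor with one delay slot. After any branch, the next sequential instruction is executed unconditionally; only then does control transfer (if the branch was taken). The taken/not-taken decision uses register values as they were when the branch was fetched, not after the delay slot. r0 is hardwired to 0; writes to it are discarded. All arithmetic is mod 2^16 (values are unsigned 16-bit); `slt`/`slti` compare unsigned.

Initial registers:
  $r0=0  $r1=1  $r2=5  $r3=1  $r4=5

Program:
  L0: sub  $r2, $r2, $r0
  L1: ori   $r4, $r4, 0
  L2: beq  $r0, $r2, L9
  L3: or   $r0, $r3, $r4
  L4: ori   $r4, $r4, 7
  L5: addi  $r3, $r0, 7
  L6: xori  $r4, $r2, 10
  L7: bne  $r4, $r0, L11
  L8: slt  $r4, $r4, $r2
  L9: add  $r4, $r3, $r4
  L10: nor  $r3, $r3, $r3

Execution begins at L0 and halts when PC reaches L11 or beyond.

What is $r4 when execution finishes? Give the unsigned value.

0

  step pc=0: sub  $r2, $r2, $r0  regs=(0,1,5,1,5)
  step pc=1: ori   $r4, $r4, 0  regs=(0,1,5,1,5)
  step pc=2: beq  $r0, $r2, L9  cond=F  regs=(0,1,5,1,5)
  step pc=3: or   $r0, $r3, $r4  regs=(0,1,5,1,5)
  step pc=4: ori   $r4, $r4, 7  regs=(0,1,5,1,7)
  step pc=5: addi  $r3, $r0, 7  regs=(0,1,5,7,7)
  step pc=6: xori  $r4, $r2, 10  regs=(0,1,5,7,15)
  step pc=7: bne  $r4, $r0, L11  cond=T  regs=(0,1,5,7,15)
  step pc=8: slt  $r4, $r4, $r2  regs=(0,1,5,7,0)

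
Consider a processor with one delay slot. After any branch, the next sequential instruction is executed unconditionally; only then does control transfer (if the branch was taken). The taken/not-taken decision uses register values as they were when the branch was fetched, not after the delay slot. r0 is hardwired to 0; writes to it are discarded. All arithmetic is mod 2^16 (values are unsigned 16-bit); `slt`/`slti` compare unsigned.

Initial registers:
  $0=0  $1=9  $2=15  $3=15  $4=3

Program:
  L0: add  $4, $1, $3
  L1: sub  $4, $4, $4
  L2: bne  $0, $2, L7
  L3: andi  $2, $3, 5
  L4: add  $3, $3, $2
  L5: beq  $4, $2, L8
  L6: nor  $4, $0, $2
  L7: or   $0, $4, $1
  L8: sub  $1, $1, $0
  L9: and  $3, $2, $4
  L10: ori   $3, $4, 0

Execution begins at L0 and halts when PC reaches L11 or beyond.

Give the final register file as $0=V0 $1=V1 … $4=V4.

  step pc=0: add  $4, $1, $3  regs=(0,9,15,15,24)
  step pc=1: sub  $4, $4, $4  regs=(0,9,15,15,0)
  step pc=2: bne  $0, $2, L7  cond=T  regs=(0,9,15,15,0)
  step pc=3: andi  $2, $3, 5  regs=(0,9,5,15,0)
  step pc=7: or   $0, $4, $1  regs=(0,9,5,15,0)
  step pc=8: sub  $1, $1, $0  regs=(0,9,5,15,0)
  step pc=9: and  $3, $2, $4  regs=(0,9,5,0,0)
  step pc=10: ori   $3, $4, 0  regs=(0,9,5,0,0)

$0=0 $1=9 $2=5 $3=0 $4=0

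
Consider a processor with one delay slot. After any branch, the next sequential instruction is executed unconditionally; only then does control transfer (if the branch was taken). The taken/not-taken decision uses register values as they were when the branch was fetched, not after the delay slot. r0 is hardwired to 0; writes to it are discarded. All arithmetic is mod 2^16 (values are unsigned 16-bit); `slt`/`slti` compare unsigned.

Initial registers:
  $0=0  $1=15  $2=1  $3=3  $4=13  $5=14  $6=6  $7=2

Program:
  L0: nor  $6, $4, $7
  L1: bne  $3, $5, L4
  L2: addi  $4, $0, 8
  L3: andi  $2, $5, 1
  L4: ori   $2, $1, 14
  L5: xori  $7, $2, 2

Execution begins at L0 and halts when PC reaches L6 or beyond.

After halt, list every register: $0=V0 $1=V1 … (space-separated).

  step pc=0: nor  $6, $4, $7  regs=(0,15,1,3,13,14,65520,2)
  step pc=1: bne  $3, $5, L4  cond=T  regs=(0,15,1,3,13,14,65520,2)
  step pc=2: addi  $4, $0, 8  regs=(0,15,1,3,8,14,65520,2)
  step pc=4: ori   $2, $1, 14  regs=(0,15,15,3,8,14,65520,2)
  step pc=5: xori  $7, $2, 2  regs=(0,15,15,3,8,14,65520,13)

$0=0 $1=15 $2=15 $3=3 $4=8 $5=14 $6=65520 $7=13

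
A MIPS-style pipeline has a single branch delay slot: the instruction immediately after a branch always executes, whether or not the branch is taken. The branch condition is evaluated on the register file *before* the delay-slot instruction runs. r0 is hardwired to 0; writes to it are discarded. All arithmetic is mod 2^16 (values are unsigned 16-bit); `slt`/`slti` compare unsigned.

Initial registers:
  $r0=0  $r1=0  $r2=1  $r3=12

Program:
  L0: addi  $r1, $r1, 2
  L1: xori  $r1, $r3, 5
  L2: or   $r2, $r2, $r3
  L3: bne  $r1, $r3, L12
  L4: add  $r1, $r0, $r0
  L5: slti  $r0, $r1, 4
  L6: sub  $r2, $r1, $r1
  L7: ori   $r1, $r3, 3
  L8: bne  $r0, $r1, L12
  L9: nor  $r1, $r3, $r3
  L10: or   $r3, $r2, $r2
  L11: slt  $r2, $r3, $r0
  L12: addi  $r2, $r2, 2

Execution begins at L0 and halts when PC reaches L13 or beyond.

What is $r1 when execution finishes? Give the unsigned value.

PC=0  addi  $r1, $r1, 2      | $r0=0 $r1=2 $r2=1 $r3=12
PC=1  xori  $r1, $r3, 5      | $r0=0 $r1=9 $r2=1 $r3=12
PC=2  or   $r2, $r2, $r3     | $r0=0 $r1=9 $r2=13 $r3=12
PC=3  bne  $r1, $r3, L12     | $r0=0 $r1=9 $r2=13 $r3=12  [TAKEN]
PC=4  add  $r1, $r0, $r0     | $r0=0 $r1=0 $r2=13 $r3=12
PC=12 addi  $r2, $r2, 2      | $r0=0 $r1=0 $r2=15 $r3=12

0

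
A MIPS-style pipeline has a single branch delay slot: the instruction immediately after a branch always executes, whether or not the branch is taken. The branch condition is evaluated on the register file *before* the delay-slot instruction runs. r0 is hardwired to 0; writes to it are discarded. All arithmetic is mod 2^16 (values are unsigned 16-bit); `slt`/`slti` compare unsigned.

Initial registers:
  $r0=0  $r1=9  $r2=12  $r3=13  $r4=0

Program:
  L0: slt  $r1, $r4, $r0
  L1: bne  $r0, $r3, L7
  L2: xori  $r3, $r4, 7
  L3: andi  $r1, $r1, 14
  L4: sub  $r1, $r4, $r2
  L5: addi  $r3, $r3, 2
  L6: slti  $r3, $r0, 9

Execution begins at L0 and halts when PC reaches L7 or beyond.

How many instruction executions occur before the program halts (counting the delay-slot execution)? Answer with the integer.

3

#0 slt  $r1, $r4, $r0 ; 0/0/12/13/0
#1 bne  $r0, $r3, L7 ; 0/0/12/13/0 ; →target
#2 xori  $r3, $r4, 7 ; 0/0/12/7/0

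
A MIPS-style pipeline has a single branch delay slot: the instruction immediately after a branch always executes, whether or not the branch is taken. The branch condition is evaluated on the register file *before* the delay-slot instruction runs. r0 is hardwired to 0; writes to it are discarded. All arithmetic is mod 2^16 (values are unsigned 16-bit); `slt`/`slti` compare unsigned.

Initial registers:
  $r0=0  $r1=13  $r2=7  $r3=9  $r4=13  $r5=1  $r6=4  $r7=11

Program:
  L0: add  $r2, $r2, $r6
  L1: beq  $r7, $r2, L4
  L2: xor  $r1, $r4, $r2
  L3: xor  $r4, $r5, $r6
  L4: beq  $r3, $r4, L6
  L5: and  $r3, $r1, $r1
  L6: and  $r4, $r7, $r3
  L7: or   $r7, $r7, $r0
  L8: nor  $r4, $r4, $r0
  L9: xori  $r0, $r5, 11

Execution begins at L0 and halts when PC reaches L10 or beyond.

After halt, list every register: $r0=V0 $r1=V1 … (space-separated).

$r0=0 $r1=6 $r2=11 $r3=6 $r4=65533 $r5=1 $r6=4 $r7=11

  step pc=0: add  $r2, $r2, $r6  regs=(0,13,11,9,13,1,4,11)
  step pc=1: beq  $r7, $r2, L4  cond=T  regs=(0,13,11,9,13,1,4,11)
  step pc=2: xor  $r1, $r4, $r2  regs=(0,6,11,9,13,1,4,11)
  step pc=4: beq  $r3, $r4, L6  cond=F  regs=(0,6,11,9,13,1,4,11)
  step pc=5: and  $r3, $r1, $r1  regs=(0,6,11,6,13,1,4,11)
  step pc=6: and  $r4, $r7, $r3  regs=(0,6,11,6,2,1,4,11)
  step pc=7: or   $r7, $r7, $r0  regs=(0,6,11,6,2,1,4,11)
  step pc=8: nor  $r4, $r4, $r0  regs=(0,6,11,6,65533,1,4,11)
  step pc=9: xori  $r0, $r5, 11  regs=(0,6,11,6,65533,1,4,11)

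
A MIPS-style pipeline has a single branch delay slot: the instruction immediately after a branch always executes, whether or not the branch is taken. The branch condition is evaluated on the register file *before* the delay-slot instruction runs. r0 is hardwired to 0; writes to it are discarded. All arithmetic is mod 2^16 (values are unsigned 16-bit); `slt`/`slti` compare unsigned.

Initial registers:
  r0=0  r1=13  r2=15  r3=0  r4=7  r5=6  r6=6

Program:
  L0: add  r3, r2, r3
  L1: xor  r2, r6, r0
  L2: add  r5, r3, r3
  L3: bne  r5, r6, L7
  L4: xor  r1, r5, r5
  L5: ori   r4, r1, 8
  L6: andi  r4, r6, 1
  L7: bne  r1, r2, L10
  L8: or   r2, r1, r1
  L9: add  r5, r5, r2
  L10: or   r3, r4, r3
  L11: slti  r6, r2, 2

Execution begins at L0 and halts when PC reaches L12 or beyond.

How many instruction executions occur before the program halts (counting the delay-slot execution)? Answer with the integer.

9

[0] add  r3, r2, r3  →  {r0:0, r1:13, r2:15, r3:15, r4:7, r5:6, r6:6}
[1] xor  r2, r6, r0  →  {r0:0, r1:13, r2:6, r3:15, r4:7, r5:6, r6:6}
[2] add  r5, r3, r3  →  {r0:0, r1:13, r2:6, r3:15, r4:7, r5:30, r6:6}
[3] bne  r5, r6, L7  →  {r0:0, r1:13, r2:6, r3:15, r4:7, r5:30, r6:6}  ⟨branch taken⟩
[4] xor  r1, r5, r5  →  {r0:0, r1:0, r2:6, r3:15, r4:7, r5:30, r6:6}
[7] bne  r1, r2, L10  →  {r0:0, r1:0, r2:6, r3:15, r4:7, r5:30, r6:6}  ⟨branch taken⟩
[8] or   r2, r1, r1  →  {r0:0, r1:0, r2:0, r3:15, r4:7, r5:30, r6:6}
[10] or   r3, r4, r3  →  {r0:0, r1:0, r2:0, r3:15, r4:7, r5:30, r6:6}
[11] slti  r6, r2, 2  →  {r0:0, r1:0, r2:0, r3:15, r4:7, r5:30, r6:1}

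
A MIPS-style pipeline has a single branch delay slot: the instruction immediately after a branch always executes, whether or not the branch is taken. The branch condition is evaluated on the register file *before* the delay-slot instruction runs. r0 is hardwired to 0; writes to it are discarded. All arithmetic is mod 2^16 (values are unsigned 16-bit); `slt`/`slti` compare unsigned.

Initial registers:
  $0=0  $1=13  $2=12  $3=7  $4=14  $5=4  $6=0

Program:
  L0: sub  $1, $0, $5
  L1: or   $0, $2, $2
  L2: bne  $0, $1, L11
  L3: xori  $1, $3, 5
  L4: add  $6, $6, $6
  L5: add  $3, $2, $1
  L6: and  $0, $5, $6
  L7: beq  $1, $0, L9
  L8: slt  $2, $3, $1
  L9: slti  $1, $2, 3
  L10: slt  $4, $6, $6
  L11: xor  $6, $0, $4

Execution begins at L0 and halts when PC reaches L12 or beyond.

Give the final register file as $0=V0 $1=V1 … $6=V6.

$0=0 $1=2 $2=12 $3=7 $4=14 $5=4 $6=14

PC=0  sub  $1, $0, $5        | $0=0 $1=65532 $2=12 $3=7 $4=14 $5=4 $6=0
PC=1  or   $0, $2, $2        | $0=0 $1=65532 $2=12 $3=7 $4=14 $5=4 $6=0
PC=2  bne  $0, $1, L11       | $0=0 $1=65532 $2=12 $3=7 $4=14 $5=4 $6=0  [TAKEN]
PC=3  xori  $1, $3, 5        | $0=0 $1=2 $2=12 $3=7 $4=14 $5=4 $6=0
PC=11 xor  $6, $0, $4        | $0=0 $1=2 $2=12 $3=7 $4=14 $5=4 $6=14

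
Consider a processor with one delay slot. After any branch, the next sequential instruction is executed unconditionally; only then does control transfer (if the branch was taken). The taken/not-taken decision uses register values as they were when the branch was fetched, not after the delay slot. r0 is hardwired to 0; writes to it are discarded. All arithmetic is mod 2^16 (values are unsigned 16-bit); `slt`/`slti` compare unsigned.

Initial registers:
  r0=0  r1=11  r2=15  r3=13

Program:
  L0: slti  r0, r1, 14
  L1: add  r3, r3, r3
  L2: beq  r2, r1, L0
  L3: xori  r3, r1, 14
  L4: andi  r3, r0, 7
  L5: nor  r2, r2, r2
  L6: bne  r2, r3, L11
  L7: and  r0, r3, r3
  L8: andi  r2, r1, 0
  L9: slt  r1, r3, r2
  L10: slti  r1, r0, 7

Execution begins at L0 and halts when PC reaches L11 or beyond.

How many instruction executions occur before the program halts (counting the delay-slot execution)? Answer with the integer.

8

#0 slti  r0, r1, 14 ; 0/11/15/13
#1 add  r3, r3, r3 ; 0/11/15/26
#2 beq  r2, r1, L0 ; 0/11/15/26 ; →fallthru
#3 xori  r3, r1, 14 ; 0/11/15/5
#4 andi  r3, r0, 7 ; 0/11/15/0
#5 nor  r2, r2, r2 ; 0/11/65520/0
#6 bne  r2, r3, L11 ; 0/11/65520/0 ; →target
#7 and  r0, r3, r3 ; 0/11/65520/0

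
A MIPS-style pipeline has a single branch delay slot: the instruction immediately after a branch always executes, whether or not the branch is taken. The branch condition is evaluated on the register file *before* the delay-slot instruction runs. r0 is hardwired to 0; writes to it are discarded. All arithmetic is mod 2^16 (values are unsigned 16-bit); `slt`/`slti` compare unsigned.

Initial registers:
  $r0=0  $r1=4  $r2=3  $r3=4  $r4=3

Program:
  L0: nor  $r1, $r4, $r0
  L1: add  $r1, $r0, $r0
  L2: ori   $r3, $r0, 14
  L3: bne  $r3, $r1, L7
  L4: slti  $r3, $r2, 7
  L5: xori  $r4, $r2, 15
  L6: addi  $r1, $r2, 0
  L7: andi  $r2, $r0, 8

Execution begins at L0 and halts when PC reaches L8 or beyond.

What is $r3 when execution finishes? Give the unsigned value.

#0 nor  $r1, $r4, $r0 ; 0/65532/3/4/3
#1 add  $r1, $r0, $r0 ; 0/0/3/4/3
#2 ori   $r3, $r0, 14 ; 0/0/3/14/3
#3 bne  $r3, $r1, L7 ; 0/0/3/14/3 ; →target
#4 slti  $r3, $r2, 7 ; 0/0/3/1/3
#7 andi  $r2, $r0, 8 ; 0/0/0/1/3

1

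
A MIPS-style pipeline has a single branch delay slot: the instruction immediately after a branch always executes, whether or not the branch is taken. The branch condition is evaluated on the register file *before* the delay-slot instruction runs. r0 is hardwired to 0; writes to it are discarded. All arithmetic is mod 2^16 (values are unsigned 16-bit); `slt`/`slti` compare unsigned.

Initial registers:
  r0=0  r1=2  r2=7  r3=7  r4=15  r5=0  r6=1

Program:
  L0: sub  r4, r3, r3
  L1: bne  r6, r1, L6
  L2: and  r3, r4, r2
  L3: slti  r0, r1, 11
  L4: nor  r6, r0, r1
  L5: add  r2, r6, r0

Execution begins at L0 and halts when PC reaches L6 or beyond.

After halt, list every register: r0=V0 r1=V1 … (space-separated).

[0] sub  r4, r3, r3  →  {r0:0, r1:2, r2:7, r3:7, r4:0, r5:0, r6:1}
[1] bne  r6, r1, L6  →  {r0:0, r1:2, r2:7, r3:7, r4:0, r5:0, r6:1}  ⟨branch taken⟩
[2] and  r3, r4, r2  →  {r0:0, r1:2, r2:7, r3:0, r4:0, r5:0, r6:1}

r0=0 r1=2 r2=7 r3=0 r4=0 r5=0 r6=1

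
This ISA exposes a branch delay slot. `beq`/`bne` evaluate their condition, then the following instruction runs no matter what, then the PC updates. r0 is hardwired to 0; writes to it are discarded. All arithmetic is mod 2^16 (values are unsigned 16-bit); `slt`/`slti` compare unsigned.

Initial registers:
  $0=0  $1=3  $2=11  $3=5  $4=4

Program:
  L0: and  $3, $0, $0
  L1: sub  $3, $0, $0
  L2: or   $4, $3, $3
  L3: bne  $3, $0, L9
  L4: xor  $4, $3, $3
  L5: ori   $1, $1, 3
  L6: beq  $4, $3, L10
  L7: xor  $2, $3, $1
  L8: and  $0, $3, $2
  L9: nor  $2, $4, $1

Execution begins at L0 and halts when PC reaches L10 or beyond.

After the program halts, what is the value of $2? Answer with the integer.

#0 and  $3, $0, $0 ; 0/3/11/0/4
#1 sub  $3, $0, $0 ; 0/3/11/0/4
#2 or   $4, $3, $3 ; 0/3/11/0/0
#3 bne  $3, $0, L9 ; 0/3/11/0/0 ; →fallthru
#4 xor  $4, $3, $3 ; 0/3/11/0/0
#5 ori   $1, $1, 3 ; 0/3/11/0/0
#6 beq  $4, $3, L10 ; 0/3/11/0/0 ; →target
#7 xor  $2, $3, $1 ; 0/3/3/0/0

3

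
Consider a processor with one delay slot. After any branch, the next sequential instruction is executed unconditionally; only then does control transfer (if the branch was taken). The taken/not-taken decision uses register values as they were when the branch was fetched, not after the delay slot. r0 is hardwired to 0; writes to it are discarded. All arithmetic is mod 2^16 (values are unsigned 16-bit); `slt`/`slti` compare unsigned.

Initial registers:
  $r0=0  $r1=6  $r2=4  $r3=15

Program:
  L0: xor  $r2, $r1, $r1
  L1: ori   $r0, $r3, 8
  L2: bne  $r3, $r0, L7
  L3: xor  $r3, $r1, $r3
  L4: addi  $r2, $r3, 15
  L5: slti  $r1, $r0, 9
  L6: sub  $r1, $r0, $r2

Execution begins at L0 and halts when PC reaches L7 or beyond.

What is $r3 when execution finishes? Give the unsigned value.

9

#0 xor  $r2, $r1, $r1 ; 0/6/0/15
#1 ori   $r0, $r3, 8 ; 0/6/0/15
#2 bne  $r3, $r0, L7 ; 0/6/0/15 ; →target
#3 xor  $r3, $r1, $r3 ; 0/6/0/9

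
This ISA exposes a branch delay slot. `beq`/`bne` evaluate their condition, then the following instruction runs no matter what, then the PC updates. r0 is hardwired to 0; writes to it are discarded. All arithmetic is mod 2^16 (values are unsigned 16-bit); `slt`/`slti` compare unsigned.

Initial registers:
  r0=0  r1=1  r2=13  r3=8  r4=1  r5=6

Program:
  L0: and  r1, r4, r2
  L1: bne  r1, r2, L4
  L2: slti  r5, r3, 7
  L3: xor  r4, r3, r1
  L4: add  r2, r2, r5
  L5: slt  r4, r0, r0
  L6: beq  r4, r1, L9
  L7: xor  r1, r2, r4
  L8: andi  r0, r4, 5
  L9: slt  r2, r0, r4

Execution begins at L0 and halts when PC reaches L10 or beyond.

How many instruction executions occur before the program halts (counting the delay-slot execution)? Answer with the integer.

9

#0 and  r1, r4, r2 ; 0/1/13/8/1/6
#1 bne  r1, r2, L4 ; 0/1/13/8/1/6 ; →target
#2 slti  r5, r3, 7 ; 0/1/13/8/1/0
#4 add  r2, r2, r5 ; 0/1/13/8/1/0
#5 slt  r4, r0, r0 ; 0/1/13/8/0/0
#6 beq  r4, r1, L9 ; 0/1/13/8/0/0 ; →fallthru
#7 xor  r1, r2, r4 ; 0/13/13/8/0/0
#8 andi  r0, r4, 5 ; 0/13/13/8/0/0
#9 slt  r2, r0, r4 ; 0/13/0/8/0/0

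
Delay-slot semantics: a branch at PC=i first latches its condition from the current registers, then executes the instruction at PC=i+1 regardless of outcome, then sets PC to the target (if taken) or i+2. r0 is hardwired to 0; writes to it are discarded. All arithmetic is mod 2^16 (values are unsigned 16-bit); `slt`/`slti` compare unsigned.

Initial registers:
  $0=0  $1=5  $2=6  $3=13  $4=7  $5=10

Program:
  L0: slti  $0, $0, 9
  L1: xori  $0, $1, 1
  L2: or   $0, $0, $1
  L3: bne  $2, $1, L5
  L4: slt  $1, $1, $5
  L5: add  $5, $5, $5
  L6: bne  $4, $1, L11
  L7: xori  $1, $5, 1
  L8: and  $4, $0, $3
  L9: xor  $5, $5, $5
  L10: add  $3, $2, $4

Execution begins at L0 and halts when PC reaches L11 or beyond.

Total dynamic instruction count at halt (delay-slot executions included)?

8

PC=0  slti  $0, $0, 9        | $0=0 $1=5 $2=6 $3=13 $4=7 $5=10
PC=1  xori  $0, $1, 1        | $0=0 $1=5 $2=6 $3=13 $4=7 $5=10
PC=2  or   $0, $0, $1        | $0=0 $1=5 $2=6 $3=13 $4=7 $5=10
PC=3  bne  $2, $1, L5        | $0=0 $1=5 $2=6 $3=13 $4=7 $5=10  [TAKEN]
PC=4  slt  $1, $1, $5        | $0=0 $1=1 $2=6 $3=13 $4=7 $5=10
PC=5  add  $5, $5, $5        | $0=0 $1=1 $2=6 $3=13 $4=7 $5=20
PC=6  bne  $4, $1, L11       | $0=0 $1=1 $2=6 $3=13 $4=7 $5=20  [TAKEN]
PC=7  xori  $1, $5, 1        | $0=0 $1=21 $2=6 $3=13 $4=7 $5=20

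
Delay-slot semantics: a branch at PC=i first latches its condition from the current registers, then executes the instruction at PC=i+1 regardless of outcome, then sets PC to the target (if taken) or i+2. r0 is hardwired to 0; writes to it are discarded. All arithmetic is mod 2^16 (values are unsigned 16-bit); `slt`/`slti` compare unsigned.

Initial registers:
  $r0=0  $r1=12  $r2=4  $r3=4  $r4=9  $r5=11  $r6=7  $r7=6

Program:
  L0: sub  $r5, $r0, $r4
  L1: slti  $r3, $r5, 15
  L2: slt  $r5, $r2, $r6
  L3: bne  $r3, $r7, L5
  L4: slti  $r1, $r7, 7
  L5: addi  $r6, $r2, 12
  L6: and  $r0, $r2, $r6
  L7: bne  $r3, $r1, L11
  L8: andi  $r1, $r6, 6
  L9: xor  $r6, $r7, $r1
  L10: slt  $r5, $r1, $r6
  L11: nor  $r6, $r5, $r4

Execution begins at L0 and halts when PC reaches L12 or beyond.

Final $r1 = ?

0

  step pc=0: sub  $r5, $r0, $r4  regs=(0,12,4,4,9,65527,7,6)
  step pc=1: slti  $r3, $r5, 15  regs=(0,12,4,0,9,65527,7,6)
  step pc=2: slt  $r5, $r2, $r6  regs=(0,12,4,0,9,1,7,6)
  step pc=3: bne  $r3, $r7, L5  cond=T  regs=(0,12,4,0,9,1,7,6)
  step pc=4: slti  $r1, $r7, 7  regs=(0,1,4,0,9,1,7,6)
  step pc=5: addi  $r6, $r2, 12  regs=(0,1,4,0,9,1,16,6)
  step pc=6: and  $r0, $r2, $r6  regs=(0,1,4,0,9,1,16,6)
  step pc=7: bne  $r3, $r1, L11  cond=T  regs=(0,1,4,0,9,1,16,6)
  step pc=8: andi  $r1, $r6, 6  regs=(0,0,4,0,9,1,16,6)
  step pc=11: nor  $r6, $r5, $r4  regs=(0,0,4,0,9,1,65526,6)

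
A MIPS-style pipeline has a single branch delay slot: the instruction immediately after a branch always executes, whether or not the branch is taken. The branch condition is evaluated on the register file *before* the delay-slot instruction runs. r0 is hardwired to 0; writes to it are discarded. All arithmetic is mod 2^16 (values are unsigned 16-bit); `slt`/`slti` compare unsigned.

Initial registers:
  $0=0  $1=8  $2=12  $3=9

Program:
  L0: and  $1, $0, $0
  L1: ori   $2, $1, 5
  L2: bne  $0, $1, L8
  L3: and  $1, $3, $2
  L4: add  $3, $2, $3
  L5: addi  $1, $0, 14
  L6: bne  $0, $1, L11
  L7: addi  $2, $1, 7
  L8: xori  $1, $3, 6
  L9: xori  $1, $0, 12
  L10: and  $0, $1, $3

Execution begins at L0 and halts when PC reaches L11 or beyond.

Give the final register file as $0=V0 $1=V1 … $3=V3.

$0=0 $1=14 $2=21 $3=14

  step pc=0: and  $1, $0, $0  regs=(0,0,12,9)
  step pc=1: ori   $2, $1, 5  regs=(0,0,5,9)
  step pc=2: bne  $0, $1, L8  cond=F  regs=(0,0,5,9)
  step pc=3: and  $1, $3, $2  regs=(0,1,5,9)
  step pc=4: add  $3, $2, $3  regs=(0,1,5,14)
  step pc=5: addi  $1, $0, 14  regs=(0,14,5,14)
  step pc=6: bne  $0, $1, L11  cond=T  regs=(0,14,5,14)
  step pc=7: addi  $2, $1, 7  regs=(0,14,21,14)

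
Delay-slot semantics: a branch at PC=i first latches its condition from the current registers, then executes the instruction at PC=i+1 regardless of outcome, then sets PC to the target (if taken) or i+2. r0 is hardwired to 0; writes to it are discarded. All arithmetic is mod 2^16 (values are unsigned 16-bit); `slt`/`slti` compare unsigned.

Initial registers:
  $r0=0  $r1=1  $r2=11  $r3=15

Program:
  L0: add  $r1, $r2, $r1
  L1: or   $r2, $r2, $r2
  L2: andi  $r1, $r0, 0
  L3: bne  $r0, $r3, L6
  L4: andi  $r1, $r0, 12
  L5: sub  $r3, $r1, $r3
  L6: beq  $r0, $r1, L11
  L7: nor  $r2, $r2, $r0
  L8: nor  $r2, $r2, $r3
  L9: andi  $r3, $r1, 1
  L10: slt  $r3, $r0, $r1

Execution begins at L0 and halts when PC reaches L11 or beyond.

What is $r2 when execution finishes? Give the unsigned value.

[0] add  $r1, $r2, $r1  →  {$r0:0, $r1:12, $r2:11, $r3:15}
[1] or   $r2, $r2, $r2  →  {$r0:0, $r1:12, $r2:11, $r3:15}
[2] andi  $r1, $r0, 0  →  {$r0:0, $r1:0, $r2:11, $r3:15}
[3] bne  $r0, $r3, L6  →  {$r0:0, $r1:0, $r2:11, $r3:15}  ⟨branch taken⟩
[4] andi  $r1, $r0, 12  →  {$r0:0, $r1:0, $r2:11, $r3:15}
[6] beq  $r0, $r1, L11  →  {$r0:0, $r1:0, $r2:11, $r3:15}  ⟨branch taken⟩
[7] nor  $r2, $r2, $r0  →  {$r0:0, $r1:0, $r2:65524, $r3:15}

65524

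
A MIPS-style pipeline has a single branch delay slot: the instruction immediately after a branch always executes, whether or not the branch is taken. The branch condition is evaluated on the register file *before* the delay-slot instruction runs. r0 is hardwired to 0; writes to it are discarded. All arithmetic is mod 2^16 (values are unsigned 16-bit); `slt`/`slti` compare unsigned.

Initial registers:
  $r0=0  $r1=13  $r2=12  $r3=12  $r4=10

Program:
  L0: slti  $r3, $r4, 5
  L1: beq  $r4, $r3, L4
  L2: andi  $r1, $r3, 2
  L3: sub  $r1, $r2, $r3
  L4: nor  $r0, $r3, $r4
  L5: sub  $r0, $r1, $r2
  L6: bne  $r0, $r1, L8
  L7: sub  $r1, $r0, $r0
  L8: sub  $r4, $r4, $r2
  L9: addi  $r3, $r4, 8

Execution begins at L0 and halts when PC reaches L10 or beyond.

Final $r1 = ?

0

  step pc=0: slti  $r3, $r4, 5  regs=(0,13,12,0,10)
  step pc=1: beq  $r4, $r3, L4  cond=F  regs=(0,13,12,0,10)
  step pc=2: andi  $r1, $r3, 2  regs=(0,0,12,0,10)
  step pc=3: sub  $r1, $r2, $r3  regs=(0,12,12,0,10)
  step pc=4: nor  $r0, $r3, $r4  regs=(0,12,12,0,10)
  step pc=5: sub  $r0, $r1, $r2  regs=(0,12,12,0,10)
  step pc=6: bne  $r0, $r1, L8  cond=T  regs=(0,12,12,0,10)
  step pc=7: sub  $r1, $r0, $r0  regs=(0,0,12,0,10)
  step pc=8: sub  $r4, $r4, $r2  regs=(0,0,12,0,65534)
  step pc=9: addi  $r3, $r4, 8  regs=(0,0,12,6,65534)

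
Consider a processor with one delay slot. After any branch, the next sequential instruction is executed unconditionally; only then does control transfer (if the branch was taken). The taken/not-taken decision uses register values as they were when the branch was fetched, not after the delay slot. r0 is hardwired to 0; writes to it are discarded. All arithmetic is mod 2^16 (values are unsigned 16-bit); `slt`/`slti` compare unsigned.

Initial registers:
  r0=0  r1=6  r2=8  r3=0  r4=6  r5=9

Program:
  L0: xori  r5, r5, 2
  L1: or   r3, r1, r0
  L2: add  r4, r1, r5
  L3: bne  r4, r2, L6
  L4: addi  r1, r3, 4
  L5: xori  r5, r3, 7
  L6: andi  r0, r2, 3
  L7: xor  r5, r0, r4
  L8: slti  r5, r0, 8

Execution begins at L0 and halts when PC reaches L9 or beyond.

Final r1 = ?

10

[0] xori  r5, r5, 2  →  {r0:0, r1:6, r2:8, r3:0, r4:6, r5:11}
[1] or   r3, r1, r0  →  {r0:0, r1:6, r2:8, r3:6, r4:6, r5:11}
[2] add  r4, r1, r5  →  {r0:0, r1:6, r2:8, r3:6, r4:17, r5:11}
[3] bne  r4, r2, L6  →  {r0:0, r1:6, r2:8, r3:6, r4:17, r5:11}  ⟨branch taken⟩
[4] addi  r1, r3, 4  →  {r0:0, r1:10, r2:8, r3:6, r4:17, r5:11}
[6] andi  r0, r2, 3  →  {r0:0, r1:10, r2:8, r3:6, r4:17, r5:11}
[7] xor  r5, r0, r4  →  {r0:0, r1:10, r2:8, r3:6, r4:17, r5:17}
[8] slti  r5, r0, 8  →  {r0:0, r1:10, r2:8, r3:6, r4:17, r5:1}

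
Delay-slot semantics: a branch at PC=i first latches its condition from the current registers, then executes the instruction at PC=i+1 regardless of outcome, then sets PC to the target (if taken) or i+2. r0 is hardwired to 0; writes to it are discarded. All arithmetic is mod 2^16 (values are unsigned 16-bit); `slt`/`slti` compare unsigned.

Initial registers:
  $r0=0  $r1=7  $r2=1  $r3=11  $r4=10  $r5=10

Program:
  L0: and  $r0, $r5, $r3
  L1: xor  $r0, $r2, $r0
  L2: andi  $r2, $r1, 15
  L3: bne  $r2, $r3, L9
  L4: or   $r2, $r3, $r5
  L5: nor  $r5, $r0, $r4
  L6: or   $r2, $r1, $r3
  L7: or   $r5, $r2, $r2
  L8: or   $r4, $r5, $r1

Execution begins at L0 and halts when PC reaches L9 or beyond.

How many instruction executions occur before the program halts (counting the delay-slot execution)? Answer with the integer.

#0 and  $r0, $r5, $r3 ; 0/7/1/11/10/10
#1 xor  $r0, $r2, $r0 ; 0/7/1/11/10/10
#2 andi  $r2, $r1, 15 ; 0/7/7/11/10/10
#3 bne  $r2, $r3, L9 ; 0/7/7/11/10/10 ; →target
#4 or   $r2, $r3, $r5 ; 0/7/11/11/10/10

5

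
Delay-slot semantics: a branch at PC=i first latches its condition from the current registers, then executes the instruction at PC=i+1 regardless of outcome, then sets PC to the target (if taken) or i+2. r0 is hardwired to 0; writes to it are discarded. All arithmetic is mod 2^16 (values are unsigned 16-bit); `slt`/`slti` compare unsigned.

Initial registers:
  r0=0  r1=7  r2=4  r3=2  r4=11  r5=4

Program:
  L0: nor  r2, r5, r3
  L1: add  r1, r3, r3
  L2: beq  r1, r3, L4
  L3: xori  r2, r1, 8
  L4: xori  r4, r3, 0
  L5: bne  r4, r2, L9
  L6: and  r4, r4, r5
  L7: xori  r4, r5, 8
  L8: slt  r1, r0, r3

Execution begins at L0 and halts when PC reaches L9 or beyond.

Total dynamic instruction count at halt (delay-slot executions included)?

[0] nor  r2, r5, r3  →  {r0:0, r1:7, r2:65529, r3:2, r4:11, r5:4}
[1] add  r1, r3, r3  →  {r0:0, r1:4, r2:65529, r3:2, r4:11, r5:4}
[2] beq  r1, r3, L4  →  {r0:0, r1:4, r2:65529, r3:2, r4:11, r5:4}  ⟨branch fallthrough⟩
[3] xori  r2, r1, 8  →  {r0:0, r1:4, r2:12, r3:2, r4:11, r5:4}
[4] xori  r4, r3, 0  →  {r0:0, r1:4, r2:12, r3:2, r4:2, r5:4}
[5] bne  r4, r2, L9  →  {r0:0, r1:4, r2:12, r3:2, r4:2, r5:4}  ⟨branch taken⟩
[6] and  r4, r4, r5  →  {r0:0, r1:4, r2:12, r3:2, r4:0, r5:4}

7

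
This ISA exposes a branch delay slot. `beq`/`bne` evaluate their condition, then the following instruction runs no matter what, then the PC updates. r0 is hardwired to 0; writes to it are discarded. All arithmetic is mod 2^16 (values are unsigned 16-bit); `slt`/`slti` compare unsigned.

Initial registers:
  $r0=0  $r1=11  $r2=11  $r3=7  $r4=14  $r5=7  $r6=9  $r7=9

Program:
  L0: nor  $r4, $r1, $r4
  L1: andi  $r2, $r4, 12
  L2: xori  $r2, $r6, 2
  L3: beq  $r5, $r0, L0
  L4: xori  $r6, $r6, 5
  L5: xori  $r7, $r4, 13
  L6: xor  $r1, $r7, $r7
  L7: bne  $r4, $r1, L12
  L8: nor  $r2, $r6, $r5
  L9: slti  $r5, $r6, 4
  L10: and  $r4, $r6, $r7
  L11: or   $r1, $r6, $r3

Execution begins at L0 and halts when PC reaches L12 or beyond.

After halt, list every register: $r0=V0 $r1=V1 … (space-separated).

  step pc=0: nor  $r4, $r1, $r4  regs=(0,11,11,7,65520,7,9,9)
  step pc=1: andi  $r2, $r4, 12  regs=(0,11,0,7,65520,7,9,9)
  step pc=2: xori  $r2, $r6, 2  regs=(0,11,11,7,65520,7,9,9)
  step pc=3: beq  $r5, $r0, L0  cond=F  regs=(0,11,11,7,65520,7,9,9)
  step pc=4: xori  $r6, $r6, 5  regs=(0,11,11,7,65520,7,12,9)
  step pc=5: xori  $r7, $r4, 13  regs=(0,11,11,7,65520,7,12,65533)
  step pc=6: xor  $r1, $r7, $r7  regs=(0,0,11,7,65520,7,12,65533)
  step pc=7: bne  $r4, $r1, L12  cond=T  regs=(0,0,11,7,65520,7,12,65533)
  step pc=8: nor  $r2, $r6, $r5  regs=(0,0,65520,7,65520,7,12,65533)

$r0=0 $r1=0 $r2=65520 $r3=7 $r4=65520 $r5=7 $r6=12 $r7=65533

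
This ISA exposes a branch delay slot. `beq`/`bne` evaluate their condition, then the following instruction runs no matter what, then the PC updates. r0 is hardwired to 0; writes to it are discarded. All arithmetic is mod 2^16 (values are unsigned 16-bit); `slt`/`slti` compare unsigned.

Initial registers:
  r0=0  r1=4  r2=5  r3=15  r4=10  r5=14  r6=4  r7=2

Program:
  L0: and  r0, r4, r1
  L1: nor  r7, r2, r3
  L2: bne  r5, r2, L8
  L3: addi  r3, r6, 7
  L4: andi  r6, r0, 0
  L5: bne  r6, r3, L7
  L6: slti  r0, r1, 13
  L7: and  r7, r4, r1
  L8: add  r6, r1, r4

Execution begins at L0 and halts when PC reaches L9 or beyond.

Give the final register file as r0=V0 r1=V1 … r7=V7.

r0=0 r1=4 r2=5 r3=11 r4=10 r5=14 r6=14 r7=65520

[0] and  r0, r4, r1  →  {r0:0, r1:4, r2:5, r3:15, r4:10, r5:14, r6:4, r7:2}
[1] nor  r7, r2, r3  →  {r0:0, r1:4, r2:5, r3:15, r4:10, r5:14, r6:4, r7:65520}
[2] bne  r5, r2, L8  →  {r0:0, r1:4, r2:5, r3:15, r4:10, r5:14, r6:4, r7:65520}  ⟨branch taken⟩
[3] addi  r3, r6, 7  →  {r0:0, r1:4, r2:5, r3:11, r4:10, r5:14, r6:4, r7:65520}
[8] add  r6, r1, r4  →  {r0:0, r1:4, r2:5, r3:11, r4:10, r5:14, r6:14, r7:65520}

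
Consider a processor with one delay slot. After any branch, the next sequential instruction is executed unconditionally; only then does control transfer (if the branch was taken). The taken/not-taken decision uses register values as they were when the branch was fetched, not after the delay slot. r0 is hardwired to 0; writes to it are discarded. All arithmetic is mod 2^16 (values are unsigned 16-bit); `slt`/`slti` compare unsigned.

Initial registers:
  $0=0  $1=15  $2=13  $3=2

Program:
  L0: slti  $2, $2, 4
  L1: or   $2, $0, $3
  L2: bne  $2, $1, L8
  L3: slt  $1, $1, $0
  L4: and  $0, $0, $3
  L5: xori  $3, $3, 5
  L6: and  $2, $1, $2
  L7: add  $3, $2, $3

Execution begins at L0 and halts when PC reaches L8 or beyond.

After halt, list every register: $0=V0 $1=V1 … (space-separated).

[0] slti  $2, $2, 4  →  {$0:0, $1:15, $2:0, $3:2}
[1] or   $2, $0, $3  →  {$0:0, $1:15, $2:2, $3:2}
[2] bne  $2, $1, L8  →  {$0:0, $1:15, $2:2, $3:2}  ⟨branch taken⟩
[3] slt  $1, $1, $0  →  {$0:0, $1:0, $2:2, $3:2}

$0=0 $1=0 $2=2 $3=2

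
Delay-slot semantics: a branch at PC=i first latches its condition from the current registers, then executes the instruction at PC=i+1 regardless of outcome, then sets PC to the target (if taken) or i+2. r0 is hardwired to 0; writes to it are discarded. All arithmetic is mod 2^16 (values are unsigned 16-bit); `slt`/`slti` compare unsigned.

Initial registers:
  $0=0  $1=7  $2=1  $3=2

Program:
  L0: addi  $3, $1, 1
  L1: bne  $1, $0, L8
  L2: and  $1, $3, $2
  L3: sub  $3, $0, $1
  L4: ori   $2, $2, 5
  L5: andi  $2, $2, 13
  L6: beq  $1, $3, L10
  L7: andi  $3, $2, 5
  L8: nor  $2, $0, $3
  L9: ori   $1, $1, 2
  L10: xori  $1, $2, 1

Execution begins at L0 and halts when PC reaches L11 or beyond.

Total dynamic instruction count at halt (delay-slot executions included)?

[0] addi  $3, $1, 1  →  {$0:0, $1:7, $2:1, $3:8}
[1] bne  $1, $0, L8  →  {$0:0, $1:7, $2:1, $3:8}  ⟨branch taken⟩
[2] and  $1, $3, $2  →  {$0:0, $1:0, $2:1, $3:8}
[8] nor  $2, $0, $3  →  {$0:0, $1:0, $2:65527, $3:8}
[9] ori   $1, $1, 2  →  {$0:0, $1:2, $2:65527, $3:8}
[10] xori  $1, $2, 1  →  {$0:0, $1:65526, $2:65527, $3:8}

6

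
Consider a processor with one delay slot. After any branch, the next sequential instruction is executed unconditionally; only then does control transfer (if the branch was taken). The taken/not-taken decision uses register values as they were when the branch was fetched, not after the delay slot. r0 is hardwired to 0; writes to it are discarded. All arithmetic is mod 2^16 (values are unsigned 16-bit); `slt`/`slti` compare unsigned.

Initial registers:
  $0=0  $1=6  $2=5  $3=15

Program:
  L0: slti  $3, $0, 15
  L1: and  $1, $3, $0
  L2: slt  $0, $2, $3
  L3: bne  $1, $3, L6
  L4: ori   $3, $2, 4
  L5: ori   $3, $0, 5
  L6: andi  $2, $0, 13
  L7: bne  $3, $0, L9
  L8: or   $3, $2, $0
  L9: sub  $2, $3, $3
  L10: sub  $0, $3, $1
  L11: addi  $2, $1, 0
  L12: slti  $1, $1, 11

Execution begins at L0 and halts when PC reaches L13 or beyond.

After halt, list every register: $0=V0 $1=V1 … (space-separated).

PC=0  slti  $3, $0, 15       | $0=0 $1=6 $2=5 $3=1
PC=1  and  $1, $3, $0        | $0=0 $1=0 $2=5 $3=1
PC=2  slt  $0, $2, $3        | $0=0 $1=0 $2=5 $3=1
PC=3  bne  $1, $3, L6        | $0=0 $1=0 $2=5 $3=1  [TAKEN]
PC=4  ori   $3, $2, 4        | $0=0 $1=0 $2=5 $3=5
PC=6  andi  $2, $0, 13       | $0=0 $1=0 $2=0 $3=5
PC=7  bne  $3, $0, L9        | $0=0 $1=0 $2=0 $3=5  [TAKEN]
PC=8  or   $3, $2, $0        | $0=0 $1=0 $2=0 $3=0
PC=9  sub  $2, $3, $3        | $0=0 $1=0 $2=0 $3=0
PC=10 sub  $0, $3, $1        | $0=0 $1=0 $2=0 $3=0
PC=11 addi  $2, $1, 0        | $0=0 $1=0 $2=0 $3=0
PC=12 slti  $1, $1, 11       | $0=0 $1=1 $2=0 $3=0

$0=0 $1=1 $2=0 $3=0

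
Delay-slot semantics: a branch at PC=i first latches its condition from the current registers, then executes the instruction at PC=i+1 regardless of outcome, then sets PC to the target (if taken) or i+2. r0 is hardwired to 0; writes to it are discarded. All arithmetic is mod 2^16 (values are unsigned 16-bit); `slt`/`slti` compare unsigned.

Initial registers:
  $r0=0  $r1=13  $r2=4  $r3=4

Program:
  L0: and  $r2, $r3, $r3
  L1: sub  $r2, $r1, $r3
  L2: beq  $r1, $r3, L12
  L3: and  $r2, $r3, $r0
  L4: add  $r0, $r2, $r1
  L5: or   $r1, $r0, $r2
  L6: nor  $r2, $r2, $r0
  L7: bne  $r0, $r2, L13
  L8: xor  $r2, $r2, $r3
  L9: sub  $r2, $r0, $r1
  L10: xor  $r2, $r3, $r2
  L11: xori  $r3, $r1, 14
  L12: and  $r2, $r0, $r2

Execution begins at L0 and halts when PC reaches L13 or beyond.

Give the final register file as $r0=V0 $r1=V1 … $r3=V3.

$r0=0 $r1=0 $r2=65531 $r3=4

#0 and  $r2, $r3, $r3 ; 0/13/4/4
#1 sub  $r2, $r1, $r3 ; 0/13/9/4
#2 beq  $r1, $r3, L12 ; 0/13/9/4 ; →fallthru
#3 and  $r2, $r3, $r0 ; 0/13/0/4
#4 add  $r0, $r2, $r1 ; 0/13/0/4
#5 or   $r1, $r0, $r2 ; 0/0/0/4
#6 nor  $r2, $r2, $r0 ; 0/0/65535/4
#7 bne  $r0, $r2, L13 ; 0/0/65535/4 ; →target
#8 xor  $r2, $r2, $r3 ; 0/0/65531/4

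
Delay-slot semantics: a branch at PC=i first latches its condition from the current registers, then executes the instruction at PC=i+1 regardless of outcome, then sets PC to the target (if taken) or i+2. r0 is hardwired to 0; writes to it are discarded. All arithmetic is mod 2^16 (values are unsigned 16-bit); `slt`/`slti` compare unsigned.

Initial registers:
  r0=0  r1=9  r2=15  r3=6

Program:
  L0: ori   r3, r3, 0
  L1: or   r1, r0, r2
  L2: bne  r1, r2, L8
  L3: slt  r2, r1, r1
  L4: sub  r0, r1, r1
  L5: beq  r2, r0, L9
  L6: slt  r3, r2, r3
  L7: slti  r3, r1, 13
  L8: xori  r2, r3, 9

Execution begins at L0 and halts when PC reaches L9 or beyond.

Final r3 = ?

1

[0] ori   r3, r3, 0  →  {r0:0, r1:9, r2:15, r3:6}
[1] or   r1, r0, r2  →  {r0:0, r1:15, r2:15, r3:6}
[2] bne  r1, r2, L8  →  {r0:0, r1:15, r2:15, r3:6}  ⟨branch fallthrough⟩
[3] slt  r2, r1, r1  →  {r0:0, r1:15, r2:0, r3:6}
[4] sub  r0, r1, r1  →  {r0:0, r1:15, r2:0, r3:6}
[5] beq  r2, r0, L9  →  {r0:0, r1:15, r2:0, r3:6}  ⟨branch taken⟩
[6] slt  r3, r2, r3  →  {r0:0, r1:15, r2:0, r3:1}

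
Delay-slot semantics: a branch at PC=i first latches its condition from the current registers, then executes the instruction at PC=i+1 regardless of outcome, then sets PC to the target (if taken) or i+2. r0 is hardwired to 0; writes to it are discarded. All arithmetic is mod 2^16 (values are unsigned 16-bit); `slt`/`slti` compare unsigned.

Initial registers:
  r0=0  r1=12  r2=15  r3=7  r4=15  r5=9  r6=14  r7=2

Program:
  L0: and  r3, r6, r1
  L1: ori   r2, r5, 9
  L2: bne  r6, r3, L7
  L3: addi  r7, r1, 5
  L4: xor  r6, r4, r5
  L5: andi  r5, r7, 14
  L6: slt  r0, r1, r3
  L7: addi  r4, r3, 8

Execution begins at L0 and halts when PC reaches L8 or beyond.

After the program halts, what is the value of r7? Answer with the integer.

17

  step pc=0: and  r3, r6, r1  regs=(0,12,15,12,15,9,14,2)
  step pc=1: ori   r2, r5, 9  regs=(0,12,9,12,15,9,14,2)
  step pc=2: bne  r6, r3, L7  cond=T  regs=(0,12,9,12,15,9,14,2)
  step pc=3: addi  r7, r1, 5  regs=(0,12,9,12,15,9,14,17)
  step pc=7: addi  r4, r3, 8  regs=(0,12,9,12,20,9,14,17)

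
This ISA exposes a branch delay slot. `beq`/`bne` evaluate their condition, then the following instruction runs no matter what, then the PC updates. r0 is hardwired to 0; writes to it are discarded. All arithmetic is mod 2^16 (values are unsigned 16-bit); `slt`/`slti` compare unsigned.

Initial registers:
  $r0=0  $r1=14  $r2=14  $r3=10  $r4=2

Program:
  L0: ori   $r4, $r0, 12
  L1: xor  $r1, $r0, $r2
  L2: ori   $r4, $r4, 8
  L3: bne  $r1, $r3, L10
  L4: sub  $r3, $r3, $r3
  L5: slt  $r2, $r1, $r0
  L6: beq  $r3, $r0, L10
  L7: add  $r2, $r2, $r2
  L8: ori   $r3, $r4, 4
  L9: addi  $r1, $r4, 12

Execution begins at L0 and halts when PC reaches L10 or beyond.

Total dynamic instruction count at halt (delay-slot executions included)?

5

[0] ori   $r4, $r0, 12  →  {$r0:0, $r1:14, $r2:14, $r3:10, $r4:12}
[1] xor  $r1, $r0, $r2  →  {$r0:0, $r1:14, $r2:14, $r3:10, $r4:12}
[2] ori   $r4, $r4, 8  →  {$r0:0, $r1:14, $r2:14, $r3:10, $r4:12}
[3] bne  $r1, $r3, L10  →  {$r0:0, $r1:14, $r2:14, $r3:10, $r4:12}  ⟨branch taken⟩
[4] sub  $r3, $r3, $r3  →  {$r0:0, $r1:14, $r2:14, $r3:0, $r4:12}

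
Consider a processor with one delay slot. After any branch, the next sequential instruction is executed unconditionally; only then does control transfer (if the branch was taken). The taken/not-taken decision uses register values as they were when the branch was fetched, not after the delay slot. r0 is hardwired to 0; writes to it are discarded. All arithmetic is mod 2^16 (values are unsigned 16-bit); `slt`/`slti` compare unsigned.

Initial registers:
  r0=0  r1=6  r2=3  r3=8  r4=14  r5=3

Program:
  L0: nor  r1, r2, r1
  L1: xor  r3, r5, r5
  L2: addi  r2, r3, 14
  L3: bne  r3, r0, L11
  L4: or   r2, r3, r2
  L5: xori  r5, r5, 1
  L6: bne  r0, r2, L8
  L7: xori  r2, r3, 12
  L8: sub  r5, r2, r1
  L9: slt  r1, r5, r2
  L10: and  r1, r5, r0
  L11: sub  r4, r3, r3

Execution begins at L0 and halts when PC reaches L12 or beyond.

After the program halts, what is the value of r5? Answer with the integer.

20

[0] nor  r1, r2, r1  →  {r0:0, r1:65528, r2:3, r3:8, r4:14, r5:3}
[1] xor  r3, r5, r5  →  {r0:0, r1:65528, r2:3, r3:0, r4:14, r5:3}
[2] addi  r2, r3, 14  →  {r0:0, r1:65528, r2:14, r3:0, r4:14, r5:3}
[3] bne  r3, r0, L11  →  {r0:0, r1:65528, r2:14, r3:0, r4:14, r5:3}  ⟨branch fallthrough⟩
[4] or   r2, r3, r2  →  {r0:0, r1:65528, r2:14, r3:0, r4:14, r5:3}
[5] xori  r5, r5, 1  →  {r0:0, r1:65528, r2:14, r3:0, r4:14, r5:2}
[6] bne  r0, r2, L8  →  {r0:0, r1:65528, r2:14, r3:0, r4:14, r5:2}  ⟨branch taken⟩
[7] xori  r2, r3, 12  →  {r0:0, r1:65528, r2:12, r3:0, r4:14, r5:2}
[8] sub  r5, r2, r1  →  {r0:0, r1:65528, r2:12, r3:0, r4:14, r5:20}
[9] slt  r1, r5, r2  →  {r0:0, r1:0, r2:12, r3:0, r4:14, r5:20}
[10] and  r1, r5, r0  →  {r0:0, r1:0, r2:12, r3:0, r4:14, r5:20}
[11] sub  r4, r3, r3  →  {r0:0, r1:0, r2:12, r3:0, r4:0, r5:20}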